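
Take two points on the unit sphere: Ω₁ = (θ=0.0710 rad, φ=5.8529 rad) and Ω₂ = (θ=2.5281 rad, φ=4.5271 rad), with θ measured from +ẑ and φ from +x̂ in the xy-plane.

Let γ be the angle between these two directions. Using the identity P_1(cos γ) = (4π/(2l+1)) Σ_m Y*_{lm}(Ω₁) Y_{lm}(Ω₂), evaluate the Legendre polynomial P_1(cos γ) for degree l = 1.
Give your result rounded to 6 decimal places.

Expand P_1 via completeness: Σ_{m} conj(Y_{1,m}) at Ω₁ times Y_{1,m} at Ω₂ —
  m=-1: Y*=+0.022275-0.010224i  Y=-0.036645+0.195505i  product +0.001182+0.004730i
  m=+0: Y*=+0.487372-0.000000i  Y=-0.399502+0.000000i  product -0.194706+0.000000i
  m=+1: Y*=-0.022275-0.010224i  Y=+0.036645+0.195505i  product +0.001182-0.004730i
Accumulated sum -0.192341+0.000000i; after 4π/(2l+1) scaling, -0.805676+0.000000i ⇒ P_1 = -0.805676

-0.805676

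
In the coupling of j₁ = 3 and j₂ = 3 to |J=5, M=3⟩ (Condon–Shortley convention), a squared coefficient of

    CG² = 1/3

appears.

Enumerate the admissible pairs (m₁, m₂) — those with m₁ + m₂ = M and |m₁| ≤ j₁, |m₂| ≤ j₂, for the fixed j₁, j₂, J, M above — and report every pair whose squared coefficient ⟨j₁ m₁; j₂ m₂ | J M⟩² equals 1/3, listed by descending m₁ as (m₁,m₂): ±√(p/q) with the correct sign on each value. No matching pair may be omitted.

(3,0): +√(1/3); (0,3): −√(1/3)

Admissible pairs with m₁+m₂ = M = 3: (0,3), (1,2), (2,1), (3,0)
  (m₁,m₂)=(3,0): CG² = 1/3, CG = +√(1/3)   ← matches the target
  (m₁,m₂)=(2,1): CG² = 1/6, CG = +√(1/6)
  (m₁,m₂)=(1,2): CG² = 1/6, CG = −√(1/6)
  (m₁,m₂)=(0,3): CG² = 1/3, CG = −√(1/3)   ← matches the target
Pairs with CG² = 1/3: (3,0): +√(1/3); (0,3): −√(1/3)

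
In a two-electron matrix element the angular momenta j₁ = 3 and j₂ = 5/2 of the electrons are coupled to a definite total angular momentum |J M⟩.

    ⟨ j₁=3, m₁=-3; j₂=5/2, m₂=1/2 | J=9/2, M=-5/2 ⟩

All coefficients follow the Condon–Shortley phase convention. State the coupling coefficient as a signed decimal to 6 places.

triangle: 1!×5!×4!/11! = 2880/39916800
(j±m)!: 0!×6!×3!×2!×2!×7! = 87091200
prefactor² = (2J+1)×Δ×N² = 691200/11
  k=1: −1/(1!×0!×5!×2!×0!×2!) = -1/480
Σ = -1/480  ⇒  CG² = 691200/11×(-1/480)² = 3/11
CG = −√(3/11) = -0.522233

-0.522233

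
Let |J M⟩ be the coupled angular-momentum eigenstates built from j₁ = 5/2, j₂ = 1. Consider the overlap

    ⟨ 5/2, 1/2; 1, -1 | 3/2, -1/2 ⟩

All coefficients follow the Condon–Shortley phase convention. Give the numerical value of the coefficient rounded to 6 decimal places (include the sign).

j₁+j₂−J=2  J+j₁−j₂=3  J−j₁+j₂=0  j₁+j₂+J+1=6
(j₁±m₁, j₂±m₂, J±M) = (3,2,0,2,1,2)
P² = 16/5
sum k=0..0:
  [0] +1/4 = 1/4
S = 1/4
C² = P²·S² = 1/5 ; C = +0.447214

+0.447214  (= +√(1/5))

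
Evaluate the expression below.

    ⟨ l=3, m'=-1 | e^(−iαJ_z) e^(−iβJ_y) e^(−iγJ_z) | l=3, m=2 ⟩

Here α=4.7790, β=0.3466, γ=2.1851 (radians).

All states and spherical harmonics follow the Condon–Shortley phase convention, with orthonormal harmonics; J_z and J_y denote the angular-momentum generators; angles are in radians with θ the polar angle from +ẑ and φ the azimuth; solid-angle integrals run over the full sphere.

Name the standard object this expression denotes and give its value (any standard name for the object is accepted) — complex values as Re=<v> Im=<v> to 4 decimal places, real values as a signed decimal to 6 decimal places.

Wigner D-matrix element, Re=0.0280 Im=0.0121

This is a Wigner D-matrix element — the rotation-matrix element ⟨l m'| R(α,β,γ) |l m⟩ in the angular-momentum basis.
First d^3_{-1,2}(β=0.3466), then the phase factors e^{-i(-1)α} and e^{-i(2)γ}:
Half-angle: c=0.985021, s=0.172434. N=√(2·24·120·1)=75.894664
Admissible k: 3..4 (factorial args all ≥0)
  k=3: (−1)^0·75.8947/(12)·0.9850^3·0.1724^3 = +0.030991
  k=4: (−1)^1·75.8947/(24)·0.9850^1·0.1724^5 = -0.000475
d^3_{-1,2}(0.3466) = +0.030991 -0.000475 = +0.030516
Phases: e^{-i·(-1)·4.7790}=+0.066562-0.997782i, e^{-i·(2)·2.1851}=-0.335550+0.942022i ⇒ D=+0.028001+0.012130i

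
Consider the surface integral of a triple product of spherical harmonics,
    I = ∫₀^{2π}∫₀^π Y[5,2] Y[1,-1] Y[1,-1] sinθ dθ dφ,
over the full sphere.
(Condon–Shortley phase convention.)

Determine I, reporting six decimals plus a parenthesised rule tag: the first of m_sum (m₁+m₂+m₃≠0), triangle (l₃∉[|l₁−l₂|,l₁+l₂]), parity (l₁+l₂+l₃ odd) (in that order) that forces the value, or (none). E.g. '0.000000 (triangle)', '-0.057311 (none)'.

0.000000 (triangle)

|5−1|≤1≤5+1 violated ⇒ I = 0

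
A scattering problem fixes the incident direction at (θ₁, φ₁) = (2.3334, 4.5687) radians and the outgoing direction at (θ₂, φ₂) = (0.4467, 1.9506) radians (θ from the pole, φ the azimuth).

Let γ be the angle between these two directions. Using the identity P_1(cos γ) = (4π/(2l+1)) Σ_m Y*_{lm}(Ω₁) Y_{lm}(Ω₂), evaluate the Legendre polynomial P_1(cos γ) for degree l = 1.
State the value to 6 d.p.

-0.893540

Expand P_1 via completeness: Σ_{m} conj(Y_{1,m}) at Ω₁ times Y_{1,m} at Ω₂ —
  m=-1: (-0.035771, -0.247232) × (-0.055333, -0.138615) = (-0.032291, 0.018638)  (running Σ = (-0.032291, 0.018638))
  m=0: (-0.337530, -0.000000) × (0.440660, 0.000000) = (-0.148736, -0.000000)  (running Σ = (-0.181026, 0.018638))
  m=1: (0.035771, -0.247232) × (0.055333, -0.138615) = (-0.032291, -0.018638)  (running Σ = (-0.213317, 0.000000))
Σ over m = (-0.213317, 0.000000); ×(4π/3) → (-0.893540, 0.000000). Real part: -0.893540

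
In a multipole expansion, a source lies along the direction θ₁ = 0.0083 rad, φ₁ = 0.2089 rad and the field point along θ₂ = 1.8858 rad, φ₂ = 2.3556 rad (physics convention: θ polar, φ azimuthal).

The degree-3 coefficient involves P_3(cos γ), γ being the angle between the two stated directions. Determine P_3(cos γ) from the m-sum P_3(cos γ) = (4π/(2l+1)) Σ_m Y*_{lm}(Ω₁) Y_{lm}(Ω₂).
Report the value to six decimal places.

Term-by-term m-sum for l=3 (normalisation 4π/7 = 1.795196):
  term(m=-3) = 0.00000 - 0.00000j   from Y*(Ω₁)=0.00000 + 0.00000j, Y(Ω₂)=0.25403 - 0.25313j
  term(m=-2) = 0.00001 - 0.00002j   from Y*(Ω₁)=0.00006 + 0.00003j, Y(Ω₂)=0.00034 - 0.28624j
  term(m=-1) = 0.00093 + 0.00144j   from Y*(Ω₁)=0.01050 + 0.00222j, Y(Ω₂)=0.11293 + 0.11306j
  term(m=+0) = 0.21741 + 0.00000j   from Y*(Ω₁)=0.74620 + 0.00000j, Y(Ω₂)=0.29136 + 0.00000j
  term(m=+1) = 0.00093 - 0.00144j   from Y*(Ω₁)=-0.01050 + 0.00222j, Y(Ω₂)=-0.11293 + 0.11306j
  term(m=+2) = 0.00001 + 0.00002j   from Y*(Ω₁)=0.00006 - 0.00003j, Y(Ω₂)=0.00034 + 0.28624j
  term(m=+3) = 0.00000 + 0.00000j   from Y*(Ω₁)=-0.00000 + 0.00000j, Y(Ω₂)=-0.25403 - 0.25313j
Accumulated sum 0.21930 + 0.00000j; after 4π/(2l+1) scaling, 0.39368 + 0.00000j ⇒ P_3 = 0.393683

0.393683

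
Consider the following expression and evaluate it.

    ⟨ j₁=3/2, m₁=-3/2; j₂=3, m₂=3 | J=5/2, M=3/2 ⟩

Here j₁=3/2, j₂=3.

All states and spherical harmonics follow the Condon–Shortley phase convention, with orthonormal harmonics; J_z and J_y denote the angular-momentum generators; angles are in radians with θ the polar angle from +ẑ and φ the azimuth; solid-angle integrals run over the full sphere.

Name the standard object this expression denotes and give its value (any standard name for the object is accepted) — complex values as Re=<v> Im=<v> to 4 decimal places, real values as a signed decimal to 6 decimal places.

Clebsch–Gordan coefficient, +√(9/28) ≈ +0.566947

This is a Clebsch–Gordan (vector-coupling) coefficient.
triangle: 2!×1!×4!/8! = 48/40320
(j±m)!: 0!×3!×6!×0!×4!×1! = 103680
prefactor² = (2J+1)×Δ×N² = 5184/7
  k=2: +1/(2!×0!×1!×4!×0!×0!) = 1/48
Σ = 1/48  ⇒  CG² = 5184/7×(1/48)² = 9/28
CG = +√(9/28) = +0.566947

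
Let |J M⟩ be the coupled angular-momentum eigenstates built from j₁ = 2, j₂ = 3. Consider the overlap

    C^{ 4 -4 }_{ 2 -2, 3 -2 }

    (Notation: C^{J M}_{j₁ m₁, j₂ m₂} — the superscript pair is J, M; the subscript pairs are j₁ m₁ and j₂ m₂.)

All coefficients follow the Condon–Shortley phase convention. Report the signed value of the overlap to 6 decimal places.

√[9·1!3!5!/10! · 0!4!1!5!0!8!] = √(207360)
  +(−1)^1/∏(1,0,3,0,0,5)! = -1/720  (running -1/720)
⟨..|..⟩ = √(207360)·(-1/720) = -0.632456

-0.632456  (= −√(2/5))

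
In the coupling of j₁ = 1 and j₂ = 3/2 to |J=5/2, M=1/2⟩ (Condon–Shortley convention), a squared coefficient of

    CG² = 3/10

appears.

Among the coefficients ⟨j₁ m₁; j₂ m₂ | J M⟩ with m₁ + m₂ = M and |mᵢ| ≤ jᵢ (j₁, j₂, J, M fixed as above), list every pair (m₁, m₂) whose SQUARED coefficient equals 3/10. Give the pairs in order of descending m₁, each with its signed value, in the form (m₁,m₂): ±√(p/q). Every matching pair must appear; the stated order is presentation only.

(1,-1/2): +√(3/10)

Admissible pairs with m₁+m₂ = M = 1/2: (-1,3/2), (0,1/2), (1,-1/2)
  (m₁,m₂)=(1,-1/2): CG² = 3/10, CG = +√(3/10)   ← matches the target
  (m₁,m₂)=(0,1/2): CG² = 3/5, CG = +√(3/5)
  (m₁,m₂)=(-1,3/2): CG² = 1/10, CG = +√(1/10)
Pairs with CG² = 3/10: (1,-1/2): +√(3/10)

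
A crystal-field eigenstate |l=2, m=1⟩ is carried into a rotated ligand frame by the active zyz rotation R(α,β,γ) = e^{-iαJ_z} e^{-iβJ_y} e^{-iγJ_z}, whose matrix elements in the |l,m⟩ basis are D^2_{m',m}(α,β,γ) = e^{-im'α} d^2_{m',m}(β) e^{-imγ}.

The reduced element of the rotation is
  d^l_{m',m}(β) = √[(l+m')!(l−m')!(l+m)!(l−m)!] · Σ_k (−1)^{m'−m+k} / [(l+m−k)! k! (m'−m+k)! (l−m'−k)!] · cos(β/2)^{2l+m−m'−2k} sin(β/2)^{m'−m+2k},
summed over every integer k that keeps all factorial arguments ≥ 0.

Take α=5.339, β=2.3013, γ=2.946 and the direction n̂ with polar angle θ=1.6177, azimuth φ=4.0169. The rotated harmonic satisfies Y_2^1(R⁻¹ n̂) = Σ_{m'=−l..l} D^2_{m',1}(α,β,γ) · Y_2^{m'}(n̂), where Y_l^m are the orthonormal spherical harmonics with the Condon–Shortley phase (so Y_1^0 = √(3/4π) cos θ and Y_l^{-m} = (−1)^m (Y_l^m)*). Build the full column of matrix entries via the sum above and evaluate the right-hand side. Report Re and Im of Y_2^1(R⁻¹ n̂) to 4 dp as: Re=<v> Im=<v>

Need the full column D^2_{m',1} for m'=−2..2 at α=5.3390, β=2.3013, γ=2.9460.
cos(β/2)=0.407894, sin(β/2)=0.913029
d^2_{-2,1}: single k=3 term ⇒ +0.620914;  D = +0.075552+0.616300i
d^2_{-1,1}: k∈[2..3] ⇒ +0.416088 -0.694926 = -0.278838;  D = +0.204290-0.189780i
d^2_{0,1}: k∈[1..2] ⇒ +0.151776 -0.760461 = -0.608685;  D = +0.597079+0.118297i
d^2_{1,1}: k∈[0..1] ⇒ +0.027681 -0.416088 = -0.388407;  D = +0.162275+0.352883i
d^2_{2,1}: single k=0 term ⇒ -0.123924;  D = -0.060839+0.107962i
Y_2^{m'}(θ=1.6177,φ=4.0169) and Σ D·Y over m':
  (+0.0756+0.6163i)·(-0.0689-0.3792i)  (+0.2043-0.1898i)·(+0.0232-0.0278i)  (+0.5971+0.1183i)·(-0.3133+0.0000i)  (+0.1623+0.3529i)·(-0.0232-0.0278i)  (-0.0608+0.1080i)·(-0.0689+0.3792i)
Y_2^1(R⁻¹ n̂) = +0.010186-0.161475i

Re=0.0102 Im=-0.1615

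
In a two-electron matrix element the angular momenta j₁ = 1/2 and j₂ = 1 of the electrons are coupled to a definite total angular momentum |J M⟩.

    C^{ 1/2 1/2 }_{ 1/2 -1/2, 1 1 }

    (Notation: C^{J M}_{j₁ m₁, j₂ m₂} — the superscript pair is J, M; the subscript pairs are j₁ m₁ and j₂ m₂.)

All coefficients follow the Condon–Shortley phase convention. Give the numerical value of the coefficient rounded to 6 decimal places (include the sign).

-0.816497

triangle: 1!·0!·1!/3! = 1/6
(j±m)!: 0!·1!·2!·0!·1!·0! = 2
prefactor² = (2J+1)·Δ·N² = 2/3
  k=1: −1/(1!·0!·0!·1!·0!·0!) = -1
Σ = -1  ⇒  CG² = 2/3·(-1)² = 2/3
CG = −√(2/3) = -0.816497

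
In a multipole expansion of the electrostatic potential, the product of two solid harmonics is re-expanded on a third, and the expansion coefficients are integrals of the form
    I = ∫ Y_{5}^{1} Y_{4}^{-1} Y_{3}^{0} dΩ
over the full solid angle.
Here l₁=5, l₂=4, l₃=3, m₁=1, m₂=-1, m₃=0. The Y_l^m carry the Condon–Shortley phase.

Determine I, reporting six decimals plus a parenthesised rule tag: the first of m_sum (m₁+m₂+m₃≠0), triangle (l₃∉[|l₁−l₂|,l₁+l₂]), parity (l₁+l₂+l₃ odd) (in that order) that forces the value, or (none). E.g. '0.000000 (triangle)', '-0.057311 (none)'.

-0.115089 (none)

Checks pass: Σm=0; 12 even; l₃=3∈[1,9].
(2·5+1)(2·4+1)(2·3+1) = 693
Δ: 6! 4! 2! / 13! → 1/180180
sum: t=2:+1/576 t=3:−1/144 t=4:+1/576 = -1/288
3j²(5 4 3; 0 0 0) = Δ·Π!·Σ² = 20/1001  (sign +1)
sum: t=1:−1/1440 t=2:+1/192 t=3:−1/432 = 19/8640
3j²(5 4 3; 1 -1 0) = Δ·Π!·Σ² = 361/30030  (sign -1)
combine: 4πI² = 693·20/1001·361/30030 = 2166/13013
take √, sign -1: I = -0.11508947
No selection rule forces the value: the integral is nonzero (none).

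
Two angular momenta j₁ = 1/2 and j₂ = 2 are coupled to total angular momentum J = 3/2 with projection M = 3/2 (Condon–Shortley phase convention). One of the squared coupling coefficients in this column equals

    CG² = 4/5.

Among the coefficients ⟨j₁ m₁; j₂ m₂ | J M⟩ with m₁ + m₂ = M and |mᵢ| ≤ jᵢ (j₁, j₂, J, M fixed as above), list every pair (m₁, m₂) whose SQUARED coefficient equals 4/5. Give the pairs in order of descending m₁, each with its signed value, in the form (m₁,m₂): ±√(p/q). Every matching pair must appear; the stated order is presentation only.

Admissible pairs with m₁+m₂ = M = 3/2: (-1/2,2), (1/2,1)
  (m₁,m₂)=(1/2,1): CG² = 1/5, CG = +√(1/5)
  (m₁,m₂)=(-1/2,2): CG² = 4/5, CG = −√(4/5)   ← matches the target
Pairs with CG² = 4/5: (-1/2,2): −√(4/5)

(-1/2,2): −√(4/5)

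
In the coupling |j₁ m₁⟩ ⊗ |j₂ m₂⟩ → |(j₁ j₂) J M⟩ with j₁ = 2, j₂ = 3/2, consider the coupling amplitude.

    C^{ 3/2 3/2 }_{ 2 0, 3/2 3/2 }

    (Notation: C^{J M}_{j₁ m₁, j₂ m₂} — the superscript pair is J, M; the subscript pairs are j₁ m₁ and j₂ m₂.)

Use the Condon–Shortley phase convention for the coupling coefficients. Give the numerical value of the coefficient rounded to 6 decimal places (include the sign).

+√(1/5) ≈ +0.447214

triangle: 2!*2!*1!/6! = 4/720
(j±m)!: 2!*2!*3!*0!*3!*0! = 144
prefactor² = (2J+1)*Δ*N² = 16/5
  k=2: +1/(2!*0!*0!*1!*2!*0!) = 1/4
Σ = 1/4  ⇒  CG² = 16/5*(1/4)² = 1/5
CG = +√(1/5) = +0.447214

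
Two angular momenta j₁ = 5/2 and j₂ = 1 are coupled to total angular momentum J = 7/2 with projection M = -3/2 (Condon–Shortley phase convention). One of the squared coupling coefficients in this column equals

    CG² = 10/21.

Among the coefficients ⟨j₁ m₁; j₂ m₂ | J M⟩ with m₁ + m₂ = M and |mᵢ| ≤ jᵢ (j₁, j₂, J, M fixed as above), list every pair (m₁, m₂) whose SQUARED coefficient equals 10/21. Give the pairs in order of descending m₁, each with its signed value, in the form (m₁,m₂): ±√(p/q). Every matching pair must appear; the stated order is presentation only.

(-1/2,-1): +√(10/21); (-3/2,0): +√(10/21)

Admissible pairs with m₁+m₂ = M = -3/2: (-5/2,1), (-3/2,0), (-1/2,-1)
  (m₁,m₂)=(-1/2,-1): CG² = 10/21, CG = +√(10/21)   ← matches the target
  (m₁,m₂)=(-3/2,0): CG² = 10/21, CG = +√(10/21)   ← matches the target
  (m₁,m₂)=(-5/2,1): CG² = 1/21, CG = +√(1/21)
Pairs with CG² = 10/21: (-1/2,-1): +√(10/21); (-3/2,0): +√(10/21)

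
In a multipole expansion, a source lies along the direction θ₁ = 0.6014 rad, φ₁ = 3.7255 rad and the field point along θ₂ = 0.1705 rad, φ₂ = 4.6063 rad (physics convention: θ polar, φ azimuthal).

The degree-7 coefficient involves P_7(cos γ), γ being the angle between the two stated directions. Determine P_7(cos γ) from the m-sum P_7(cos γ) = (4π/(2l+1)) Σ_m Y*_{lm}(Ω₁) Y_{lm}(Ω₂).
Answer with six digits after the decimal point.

Term-by-term m-sum for l=7 (normalisation 4π/15 = 0.837758):
  m=-7: (0.005431, 0.007527) × (0.000001, -0.000001) = (0.000000, 0.000000)  (running Σ = (0.000000, 0.000000))
  m=-6: (-0.047334, -0.017917) × (-0.000035, -0.000026) = (0.000001, 0.000002)  (running Σ = (0.000001, 0.000002))
  m=-5: (0.162673, -0.036728) × (-0.000304, 0.000517) = (-0.000030, 0.000095)  (running Σ = (-0.000029, 0.000097))
  m=-4: (-0.250684, 0.261213) × (0.005258, 0.002376) = (-0.001939, 0.000778)  (running Σ = (-0.001968, 0.000875))
  m=-3: (0.087356, -0.477550) × (0.012478, -0.037873) = (-0.016996, -0.009267)  (running Σ = (-0.018964, -0.008392))
  m=-2: (0.102236, 0.239815) × (-0.186824, -0.040246) = (-0.009449, -0.048918)  (running Σ = (-0.028413, -0.057310))
  m=-1: (0.217211, 0.143526) × (-0.059916, 0.562653) = (-0.093770, 0.113615)  (running Σ = (-0.122182, 0.056305))
  m=0: (-0.357401, -0.000000) × (0.690676, 0.000000) = (-0.246848, -0.000000)  (running Σ = (-0.369031, 0.056305))
  m=1: (-0.217211, 0.143526) × (0.059916, 0.562653) = (-0.093770, -0.113615)  (running Σ = (-0.462800, -0.057310))
  m=2: (0.102236, -0.239815) × (-0.186824, 0.040246) = (-0.009449, 0.048918)  (running Σ = (-0.472249, -0.008392))
  m=3: (-0.087356, -0.477550) × (-0.012478, -0.037873) = (-0.016996, 0.009267)  (running Σ = (-0.489245, 0.000875))
  m=4: (-0.250684, -0.261213) × (0.005258, -0.002376) = (-0.001939, -0.000778)  (running Σ = (-0.491184, 0.000097))
  m=5: (-0.162673, -0.036728) × (0.000304, 0.000517) = (-0.000030, -0.000095)  (running Σ = (-0.491214, 0.000002))
  m=6: (-0.047334, 0.017917) × (-0.000035, 0.000026) = (0.000001, -0.000002)  (running Σ = (-0.491213, 0.000000))
  m=7: (-0.005431, 0.007527) × (-0.000001, -0.000001) = (0.000000, -0.000000)  (running Σ = (-0.491213, 0.000000))
Total Σ_m = (-0.491213, 0.000000). Multiply by 0.837758: (-0.411518, 0.000000). P_7(cos γ) = -0.411518

-0.411518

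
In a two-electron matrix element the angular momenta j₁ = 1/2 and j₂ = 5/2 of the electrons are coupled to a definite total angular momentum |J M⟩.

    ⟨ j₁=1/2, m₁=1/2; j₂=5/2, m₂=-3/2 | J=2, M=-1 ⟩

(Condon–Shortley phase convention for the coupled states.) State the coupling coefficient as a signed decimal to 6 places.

+0.816497  (= +√(2/3))

triangle: 1!*0!*4!/6! = 24/720
(j±m)!: 1!*0!*1!*4!*1!*3! = 144
prefactor² = (2J+1)*Δ*N² = 24
  k=0: +1/(0!*1!*0!*1!*0!*3!) = 1/6
Σ = 1/6  ⇒  CG² = 24*(1/6)² = 2/3
CG = +√(2/3) = +0.816497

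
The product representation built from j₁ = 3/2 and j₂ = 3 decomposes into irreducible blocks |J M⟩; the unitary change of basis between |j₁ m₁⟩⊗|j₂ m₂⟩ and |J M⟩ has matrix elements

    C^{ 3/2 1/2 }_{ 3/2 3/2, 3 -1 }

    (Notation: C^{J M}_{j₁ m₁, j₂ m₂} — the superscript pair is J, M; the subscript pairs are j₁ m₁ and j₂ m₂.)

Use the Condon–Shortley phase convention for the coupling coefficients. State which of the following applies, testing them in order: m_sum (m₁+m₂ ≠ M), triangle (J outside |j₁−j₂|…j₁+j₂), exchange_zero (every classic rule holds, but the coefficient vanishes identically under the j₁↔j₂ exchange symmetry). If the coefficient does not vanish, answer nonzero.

m-sum: m₁+m₂ = 3/2+(-1) = 1/2, M = 1/2  ✓
triangle: |j₁−j₂| = 3/2 ≤ J = 3/2 ≤ j₁+j₂ = 9/2  ✓
exchange: j₁≠j₂ or m₁≠m₂ — the exchange symmetry imposes no constraint here
value check: CG = +√(4/35) = +0.338062 ≠ 0

nonzero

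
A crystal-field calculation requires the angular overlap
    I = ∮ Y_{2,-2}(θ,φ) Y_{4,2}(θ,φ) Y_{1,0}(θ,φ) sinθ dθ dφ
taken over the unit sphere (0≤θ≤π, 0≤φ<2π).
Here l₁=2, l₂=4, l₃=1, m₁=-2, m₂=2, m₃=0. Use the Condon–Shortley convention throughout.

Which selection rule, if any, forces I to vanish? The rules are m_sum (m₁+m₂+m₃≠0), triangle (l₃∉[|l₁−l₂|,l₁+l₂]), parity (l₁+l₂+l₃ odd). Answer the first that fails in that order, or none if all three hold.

triangle

azimuthal sum: -2 + 2 + 0 = 0  ✓
l₃ must lie in [2,6]; have l₃=1  ✗
L = 2 + 4 + 1 = 7 (odd)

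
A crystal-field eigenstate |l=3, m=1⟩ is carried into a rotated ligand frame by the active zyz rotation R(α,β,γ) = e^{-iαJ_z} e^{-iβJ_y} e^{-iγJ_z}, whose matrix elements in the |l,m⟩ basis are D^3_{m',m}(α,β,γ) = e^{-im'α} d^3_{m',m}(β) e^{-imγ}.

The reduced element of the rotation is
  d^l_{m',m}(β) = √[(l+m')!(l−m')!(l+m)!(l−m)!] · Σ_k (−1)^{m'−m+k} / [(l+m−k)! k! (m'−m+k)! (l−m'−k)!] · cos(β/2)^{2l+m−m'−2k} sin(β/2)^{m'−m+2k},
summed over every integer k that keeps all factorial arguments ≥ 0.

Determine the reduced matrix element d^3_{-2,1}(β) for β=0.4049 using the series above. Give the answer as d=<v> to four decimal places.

d=0.0473

d^3_{-2,1}(β=0.4049) via the finite sum:
With c≡cos(β/2)=0.979577 and s≡sin(β/2)=0.201070, N=[1·120·24·2]^{1/2}=75.894664
k: max(0,(1)−(-2))=3 … min(3+(1),3−(-2))=4
  k=3: (−1)^0·75.8947/(12)·0.9796^3·0.2011^3 = +0.048327
  k=4: (−1)^1·75.8947/(24)·0.9796^1·0.2011^5 = -0.001018
d^3_{-2,1}(0.4049) = +0.048327 -0.001018 = +0.047309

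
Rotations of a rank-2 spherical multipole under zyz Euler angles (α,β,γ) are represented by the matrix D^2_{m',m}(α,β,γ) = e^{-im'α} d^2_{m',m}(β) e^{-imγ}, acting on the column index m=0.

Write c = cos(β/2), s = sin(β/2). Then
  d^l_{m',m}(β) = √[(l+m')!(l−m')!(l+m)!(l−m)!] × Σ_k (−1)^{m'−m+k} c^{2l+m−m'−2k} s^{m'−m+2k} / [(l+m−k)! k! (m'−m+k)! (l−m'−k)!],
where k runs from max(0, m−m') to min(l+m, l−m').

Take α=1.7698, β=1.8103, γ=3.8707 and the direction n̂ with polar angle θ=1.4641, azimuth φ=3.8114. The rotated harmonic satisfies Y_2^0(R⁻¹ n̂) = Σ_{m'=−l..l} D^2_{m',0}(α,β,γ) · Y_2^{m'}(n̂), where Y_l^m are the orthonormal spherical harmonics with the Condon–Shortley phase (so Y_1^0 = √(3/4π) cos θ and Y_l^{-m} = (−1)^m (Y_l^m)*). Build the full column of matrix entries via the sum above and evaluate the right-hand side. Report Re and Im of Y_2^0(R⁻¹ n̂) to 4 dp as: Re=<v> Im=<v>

Need the full column D^2_{m',0} for m'=−2..2 at α=1.7698, β=1.8103, γ=3.8707.
cos(β/2)=0.617568, sin(β/2)=0.786518
d^2_{-2,0}: single k=2 term ⇒ +0.577912;  D = -0.532740-0.223988i
d^2_{-1,0}: k∈[1..2] ⇒ +0.453772 -0.736014 = -0.282242;  D = +0.055797-0.276671i
d^2_{0,0}: k∈[0..2] ⇒ +0.145458 -0.943726 +0.382679 = -0.415590;  D = -0.415590+0.000000i
d^2_{1,0}: k∈[0..1] ⇒ -0.453772 +0.736014 = +0.282242;  D = -0.055797-0.276671i
d^2_{2,0}: single k=0 term ⇒ +0.577912;  D = -0.532740+0.223988i
Y_2^{m'}(θ=1.4641,φ=3.8114) and Σ D·Y over m':
  (-0.5327-0.2240i)·(+0.0875-0.3717i)  (+0.0558-0.2767i)·(-0.0641+0.0508i)  (-0.4156+0.0000i)·(-0.3047+0.0000i)  (-0.0558-0.2767i)·(+0.0641+0.0508i)  (-0.5327+0.2240i)·(+0.0875+0.3717i)
Y_2^0(R⁻¹ n̂) = -0.112200+0.000000i

Re=-0.1122 Im=0.0000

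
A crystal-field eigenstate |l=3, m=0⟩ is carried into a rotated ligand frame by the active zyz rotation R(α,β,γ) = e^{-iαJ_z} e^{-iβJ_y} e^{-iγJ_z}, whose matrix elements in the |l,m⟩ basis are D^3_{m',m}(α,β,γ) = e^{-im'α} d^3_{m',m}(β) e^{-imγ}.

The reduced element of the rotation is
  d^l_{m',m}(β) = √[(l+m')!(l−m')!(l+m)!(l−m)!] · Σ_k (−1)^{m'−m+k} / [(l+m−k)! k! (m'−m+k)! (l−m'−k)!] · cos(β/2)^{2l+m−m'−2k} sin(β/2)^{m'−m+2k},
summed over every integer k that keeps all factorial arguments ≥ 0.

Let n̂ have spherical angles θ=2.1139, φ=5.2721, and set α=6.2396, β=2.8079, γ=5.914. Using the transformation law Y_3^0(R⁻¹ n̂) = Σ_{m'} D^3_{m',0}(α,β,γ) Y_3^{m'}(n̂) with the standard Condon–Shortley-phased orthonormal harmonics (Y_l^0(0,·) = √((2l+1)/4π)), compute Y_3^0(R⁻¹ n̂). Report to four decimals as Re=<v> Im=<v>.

Need the full column D^3_{m',0} for m'=−3..3 at α=6.2396, β=2.8079, γ=5.9140.
cos(β/2)=0.166073, sin(β/2)=0.986113
d^3_{-3,0}: single k=3 term ⇒ +0.019642;  D = +0.019475-0.002561i
d^3_{-2,0}: k∈[2..3] ⇒ +0.004051 -0.142846 = -0.138794;  D = -0.138267+0.012083i
d^3_{-1,0}: k∈[1..3] ⇒ +0.000432 -0.045645 +0.536444 = +0.491231;  D = +0.490765-0.021404i
d^3_{0,0}: k∈[0..3] ⇒ +0.000021 -0.006657 +0.234720 -0.919520 = -0.691437;  D = -0.691437+0.000000i
d^3_{1,0}: k∈[0..2] ⇒ -0.000432 +0.045645 -0.536444 = -0.491231;  D = -0.490765-0.021404i
d^3_{2,0}: k∈[0..1] ⇒ +0.004051 -0.142846 = -0.138794;  D = -0.138267-0.012083i
d^3_{3,0}: single k=0 term ⇒ -0.019642;  D = -0.019475-0.002561i
Y_3^{m'}(θ=2.1139,φ=5.2721) and Σ D·Y over m':
  (+0.0195-0.0026i)·(-0.2603+0.0283i)  (-0.1383+0.0121i)·(+0.1689-0.3483i)  (+0.4908-0.0214i)·(+0.0493+0.0786i)  (-0.6914+0.0000i)·(+0.3210+0.0000i)  (-0.4908-0.0214i)·(-0.0493+0.0786i)  (-0.1383-0.0121i)·(+0.1689+0.3483i)  (-0.0195-0.0026i)·(+0.2603+0.0283i)
Y_3^0(R⁻¹ n̂) = -0.218515-0.000000i

Re=-0.2185 Im=0.0000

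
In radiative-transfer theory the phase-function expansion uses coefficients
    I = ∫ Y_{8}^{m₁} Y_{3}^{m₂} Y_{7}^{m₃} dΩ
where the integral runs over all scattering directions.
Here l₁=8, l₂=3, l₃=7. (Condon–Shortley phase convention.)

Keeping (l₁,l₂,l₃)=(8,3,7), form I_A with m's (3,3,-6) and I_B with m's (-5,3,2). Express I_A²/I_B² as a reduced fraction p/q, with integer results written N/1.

3/55

Same 8,3,7: normalisation and zero-m 3j drop out of the ratio.
A: Δ: 4! 12! 2! / 19! → 1/5290740; sum: t=4:+1/1916006400 = 1/1916006400; 3j²(8 3 7; 3 3 -6) = Δ·Π!·Σ² = 5/4522  (sign -1)
B: Δ: 4! 12! 2! / 19! → 1/5290740; sum: t=4:+1/104509440 = 1/104509440; 3j²(8 3 7; -5 3 2) = Δ·Π!·Σ² = 275/13566  (sign -1)
I_A²/I_B² = (5/4522)/(275/13566) = 3/55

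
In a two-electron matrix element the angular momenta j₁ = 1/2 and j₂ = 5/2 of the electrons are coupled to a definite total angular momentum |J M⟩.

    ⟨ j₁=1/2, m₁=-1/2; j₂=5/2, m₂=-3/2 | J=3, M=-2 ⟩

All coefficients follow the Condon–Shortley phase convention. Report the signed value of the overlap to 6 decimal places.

+√(5/6) = +0.912871

triangle: 0!·1!·5!/7! = 120/5040
(j±m)!: 0!·1!·1!·4!·1!·5! = 2880
prefactor² = (2J+1)·Δ·N² = 480
  k=0: +1/(0!·0!·1!·1!·0!·4!) = 1/24
Σ = 1/24  ⇒  CG² = 480·(1/24)² = 5/6
CG = +√(5/6) = +0.912871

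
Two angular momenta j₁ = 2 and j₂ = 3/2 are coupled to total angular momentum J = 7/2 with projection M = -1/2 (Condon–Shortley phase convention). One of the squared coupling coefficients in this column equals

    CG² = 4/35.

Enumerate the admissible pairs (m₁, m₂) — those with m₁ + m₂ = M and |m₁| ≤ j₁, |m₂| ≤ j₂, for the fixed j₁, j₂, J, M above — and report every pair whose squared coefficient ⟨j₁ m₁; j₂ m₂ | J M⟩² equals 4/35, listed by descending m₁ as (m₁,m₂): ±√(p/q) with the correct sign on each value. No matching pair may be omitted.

(1,-3/2): +√(4/35)

Admissible pairs with m₁+m₂ = M = -1/2: (-2,3/2), (-1,1/2), (0,-1/2), (1,-3/2)
  (m₁,m₂)=(1,-3/2): CG² = 4/35, CG = +√(4/35)   ← matches the target
  (m₁,m₂)=(0,-1/2): CG² = 18/35, CG = +√(18/35)
  (m₁,m₂)=(-1,1/2): CG² = 12/35, CG = +√(12/35)
  (m₁,m₂)=(-2,3/2): CG² = 1/35, CG = +√(1/35)
Pairs with CG² = 4/35: (1,-3/2): +√(4/35)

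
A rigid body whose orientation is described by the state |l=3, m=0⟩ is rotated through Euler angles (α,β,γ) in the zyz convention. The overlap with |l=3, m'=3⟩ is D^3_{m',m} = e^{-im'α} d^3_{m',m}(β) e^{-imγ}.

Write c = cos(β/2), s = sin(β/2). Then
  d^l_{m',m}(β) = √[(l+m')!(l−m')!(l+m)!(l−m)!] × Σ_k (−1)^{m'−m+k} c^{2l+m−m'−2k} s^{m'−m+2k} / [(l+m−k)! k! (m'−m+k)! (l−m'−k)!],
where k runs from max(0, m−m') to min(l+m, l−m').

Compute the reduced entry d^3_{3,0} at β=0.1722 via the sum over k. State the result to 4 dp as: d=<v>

d^3_{3,0}(β=0.1722) via the finite sum:
c=cos(0.172200/2)=0.996296, s=sin(0.172200/2)=0.085994; N=√[720·1·6·6]=160.996894
k: max(0,(0)−(3))=0 … min(3+(0),3−(3))=0
  k=0: (−1)^3·160.9969/(36)·0.9963^3·0.0860^3 = -0.002812
d^3_{3,0}(0.1722) = -0.002812

d=-0.0028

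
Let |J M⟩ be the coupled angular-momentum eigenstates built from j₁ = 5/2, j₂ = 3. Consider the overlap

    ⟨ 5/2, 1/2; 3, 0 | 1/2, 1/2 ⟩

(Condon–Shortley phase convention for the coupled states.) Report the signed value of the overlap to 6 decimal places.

+√(1/7) = +0.377964

triangle: 5!*0!*1!/7! = 120/5040
(j±m)!: 3!*2!*3!*3!*1!*0! = 432
prefactor² = (2J+1)*Δ*N² = 144/7
  k=2: +1/(2!*3!*0!*1!*0!*0!) = 1/12
Σ = 1/12  ⇒  CG² = 144/7*(1/12)² = 1/7
CG = +√(1/7) = +0.377964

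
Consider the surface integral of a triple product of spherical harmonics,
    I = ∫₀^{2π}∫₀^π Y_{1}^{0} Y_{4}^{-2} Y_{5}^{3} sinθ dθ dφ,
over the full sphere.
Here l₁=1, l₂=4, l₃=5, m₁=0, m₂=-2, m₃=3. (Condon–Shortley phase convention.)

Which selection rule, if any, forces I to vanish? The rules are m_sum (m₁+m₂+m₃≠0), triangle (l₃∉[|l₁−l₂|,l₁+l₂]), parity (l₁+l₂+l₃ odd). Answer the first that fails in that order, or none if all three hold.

azimuthal sum: 0 − 2 + 3 = 1  ✗
3 ≤ 5 ≤ 5 (triangle on l)
L = 1 + 4 + 5 = 10 (even)

m_sum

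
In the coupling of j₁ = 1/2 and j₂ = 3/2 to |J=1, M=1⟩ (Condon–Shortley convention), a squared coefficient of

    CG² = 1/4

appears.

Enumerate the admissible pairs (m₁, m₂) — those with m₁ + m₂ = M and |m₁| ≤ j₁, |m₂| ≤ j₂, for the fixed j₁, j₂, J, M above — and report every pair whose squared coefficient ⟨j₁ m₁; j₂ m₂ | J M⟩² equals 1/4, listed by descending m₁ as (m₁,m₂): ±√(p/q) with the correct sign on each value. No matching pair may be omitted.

(1/2,1/2): +√(1/4)

Admissible pairs with m₁+m₂ = M = 1: (-1/2,3/2), (1/2,1/2)
  (m₁,m₂)=(1/2,1/2): CG² = 1/4, CG = +√(1/4)   ← matches the target
  (m₁,m₂)=(-1/2,3/2): CG² = 3/4, CG = −√(3/4)
Pairs with CG² = 1/4: (1/2,1/2): +√(1/4)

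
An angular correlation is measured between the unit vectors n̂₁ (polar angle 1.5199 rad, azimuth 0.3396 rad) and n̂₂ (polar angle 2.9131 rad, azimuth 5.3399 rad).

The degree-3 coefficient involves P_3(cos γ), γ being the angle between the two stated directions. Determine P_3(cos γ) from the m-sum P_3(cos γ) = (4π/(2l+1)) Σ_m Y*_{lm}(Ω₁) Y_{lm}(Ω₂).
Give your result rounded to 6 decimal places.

-0.022015

Term-by-term m-sum for l=3 (normalisation 4π/7 = 1.795196):
  term(m=-3) = (-0.001532, -0.001309)   from Y*(Ω₁)=(0.217938, 0.353879), Y(Ω₂)=(-0.004615, 0.001487)
  term(m=-2) = (0.002221, -0.001442)   from Y*(Ω₁)=(0.040350, 0.032576), Y(Ω₂)=(0.015860, -0.048547)
  term(m=-1) = (-0.024790, -0.083710)   from Y*(Ω₁)=(-0.300390, -0.106124), Y(Ω₂)=(0.160894, 0.221829)
  term(m=+0) = (0.035937, 0.000000)   from Y*(Ω₁)=(-0.056710, -0.000000), Y(Ω₂)=(-0.633710, 0.000000)
  term(m=+1) = (-0.024790, 0.083710)   from Y*(Ω₁)=(0.300390, -0.106124), Y(Ω₂)=(-0.160894, 0.221829)
  term(m=+2) = (0.002221, 0.001442)   from Y*(Ω₁)=(0.040350, -0.032576), Y(Ω₂)=(0.015860, 0.048547)
  term(m=+3) = (-0.001532, 0.001309)   from Y*(Ω₁)=(-0.217938, 0.353879), Y(Ω₂)=(0.004615, 0.001487)
Accumulated sum (-0.012263, -0.000000); after 4π/(2l+1) scaling, (-0.022015, -0.000000) ⇒ P_3 = -0.022015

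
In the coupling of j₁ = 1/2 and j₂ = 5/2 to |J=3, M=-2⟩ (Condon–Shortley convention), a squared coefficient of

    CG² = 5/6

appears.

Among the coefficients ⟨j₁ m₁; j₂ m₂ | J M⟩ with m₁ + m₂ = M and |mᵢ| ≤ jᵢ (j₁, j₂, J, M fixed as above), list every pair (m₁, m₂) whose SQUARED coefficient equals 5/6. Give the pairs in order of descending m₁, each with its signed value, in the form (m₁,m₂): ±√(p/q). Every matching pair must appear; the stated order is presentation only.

(-1/2,-3/2): +√(5/6)

Admissible pairs with m₁+m₂ = M = -2: (-1/2,-3/2), (1/2,-5/2)
  (m₁,m₂)=(1/2,-5/2): CG² = 1/6, CG = +√(1/6)
  (m₁,m₂)=(-1/2,-3/2): CG² = 5/6, CG = +√(5/6)   ← matches the target
Pairs with CG² = 5/6: (-1/2,-3/2): +√(5/6)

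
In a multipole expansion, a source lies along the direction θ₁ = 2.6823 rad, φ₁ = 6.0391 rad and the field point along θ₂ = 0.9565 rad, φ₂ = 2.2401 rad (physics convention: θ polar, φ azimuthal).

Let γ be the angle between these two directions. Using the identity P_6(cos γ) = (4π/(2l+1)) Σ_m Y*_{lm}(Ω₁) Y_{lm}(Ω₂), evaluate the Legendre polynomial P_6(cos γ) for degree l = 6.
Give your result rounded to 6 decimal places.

Addition theorem: P_6(cos γ) = (4π/13) Σ_m Y*_{lm}(Ω₁) Y_{lm}(Ω₂), m = −6…6:
  m=-6: Y*=+0.000389-0.003646i  Y=+0.092296-0.110344i  product -0.000366-0.000379i
  m=-5: Y*=-0.008816+0.024123i  Y=+0.071526+0.344134i  product -0.008932-0.001308i
  m=-4: Y*=+0.060492-0.089481i  Y=-0.377593-0.189141i  product -0.039766+0.022346i
  m=-3: Y*=-0.220861+0.198552i  Y=+0.121469-0.056758i  product -0.015558+0.036653i
  m=-2: Y*=+0.443277-0.235398i  Y=+0.066951-0.283145i  product -0.036974-0.141271i
  m=-1: Y*=-0.349413+0.087022i  Y=+0.159445+0.201542i  product -0.073251-0.056546i
  m=+0: Y*=-0.265116-0.000000i  Y=+0.228002+0.000000i  product -0.060447-0.000000i
  m=+1: Y*=+0.349413+0.087022i  Y=-0.159445+0.201542i  product -0.073251+0.056546i
  m=+2: Y*=+0.443277+0.235398i  Y=+0.066951+0.283145i  product -0.036974+0.141271i
  m=+3: Y*=+0.220861+0.198552i  Y=-0.121469-0.056758i  product -0.015558-0.036653i
  m=+4: Y*=+0.060492+0.089481i  Y=-0.377593+0.189141i  product -0.039766-0.022346i
  m=+5: Y*=+0.008816+0.024123i  Y=-0.071526+0.344134i  product -0.008932+0.001308i
  m=+6: Y*=+0.000389+0.003646i  Y=+0.092296+0.110344i  product -0.000366+0.000379i
Σ over m = -0.410142+0.000000i; ×(4π/13) → -0.396462+0.000000i. Real part: -0.396462

-0.396462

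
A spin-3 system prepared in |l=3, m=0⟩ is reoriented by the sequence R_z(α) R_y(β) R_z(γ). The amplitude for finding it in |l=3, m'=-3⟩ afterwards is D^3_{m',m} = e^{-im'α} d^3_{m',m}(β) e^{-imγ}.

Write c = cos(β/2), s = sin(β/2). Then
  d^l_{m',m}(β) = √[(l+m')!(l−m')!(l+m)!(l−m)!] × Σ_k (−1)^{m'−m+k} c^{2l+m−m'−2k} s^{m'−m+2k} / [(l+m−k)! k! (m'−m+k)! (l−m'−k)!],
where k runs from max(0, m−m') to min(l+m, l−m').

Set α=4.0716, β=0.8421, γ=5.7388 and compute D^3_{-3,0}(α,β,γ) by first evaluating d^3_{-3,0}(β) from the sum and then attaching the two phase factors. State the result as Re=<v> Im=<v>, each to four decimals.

Split into d^3_{-3,0}(β=0.8421) × two z-phases.
With c≡cos(β/2)=0.912660 and s≡sin(β/2)=0.408719, N=[1·720·6·6]^{1/2}=160.996894
k∈{3} keeps every argument non-negative
  k=3: (−1)^0·160.9969/(36)·0.9127^3·0.4087^3 = +0.232122
d^3_{-3,0}(0.8421) = +0.232122
Phases: e^{-i·(-3)·4.0716}=+0.938833-0.344373i, e^{-i·(0)·5.7388}=+1.000000+0.000000i ⇒ D=+0.217924-0.079937i

Re=0.2179 Im=-0.0799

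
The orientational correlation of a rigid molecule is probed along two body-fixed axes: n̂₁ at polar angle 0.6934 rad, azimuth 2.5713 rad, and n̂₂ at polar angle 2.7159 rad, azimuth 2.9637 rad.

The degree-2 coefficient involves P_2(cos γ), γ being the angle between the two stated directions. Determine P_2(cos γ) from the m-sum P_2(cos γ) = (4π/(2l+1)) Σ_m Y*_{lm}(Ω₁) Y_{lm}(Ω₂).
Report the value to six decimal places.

-0.187329

Summing Y*_{l m}(θ₁,φ₁)·Y_{l m}(θ₂,φ₂) over m ∈ [−2, 2]; prefactor 4π/(2·2+1) = 2.513274:
  m=-2: Y*=0.06581 - 0.14342j  Y=0.06175 + 0.02294j  product 0.00735 - 0.00735j
  m=-1: Y*=-0.31966 + 0.20502j  Y=0.28597 + 0.05142j  product -0.10195 + 0.04219j
  m=+0: Y*=0.24425 + 0.00000j  Y=0.46943 + 0.00000j  product 0.11466 + 0.00000j
  m=+1: Y*=0.31966 + 0.20502j  Y=-0.28597 + 0.05142j  product -0.10195 - 0.04219j
  m=+2: Y*=0.06581 + 0.14342j  Y=0.06175 - 0.02294j  product 0.00735 + 0.00735j
Total Σ_m = -0.07454 + 0.00000j. Multiply by 2.513274: -0.18733 + 0.00000j. P_2(cos γ) = -0.187329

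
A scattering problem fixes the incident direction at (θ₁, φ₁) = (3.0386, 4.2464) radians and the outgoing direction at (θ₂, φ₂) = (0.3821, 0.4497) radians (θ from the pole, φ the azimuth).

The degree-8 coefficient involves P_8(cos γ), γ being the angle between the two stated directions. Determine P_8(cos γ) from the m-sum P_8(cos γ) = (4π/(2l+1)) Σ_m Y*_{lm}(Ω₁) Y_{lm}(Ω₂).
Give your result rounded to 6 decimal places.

-0.101165

Addition theorem: P_8(cos γ) = (4π/17) Σ_m Y*_{lm}(Ω₁) Y_{lm}(Ω₂), m = −8…8:
  m=-8: Y*=-0.000000+0.000000i  Y=-0.000173+0.000085i  product +0.000000-0.000000i
  m=-7: Y*=+0.000000+0.000000i  Y=-0.001917+0.000012i  product -0.000000-0.000000i
  m=-6: Y*=+0.000006+0.000002i  Y=-0.010887-0.005171i  product -0.000000-0.000000i
  m=-5: Y*=+0.000080-0.000076i  Y=-0.033806-0.042002i  product -0.000006-0.000001i
  m=-4: Y*=-0.000425-0.001408i  Y=-0.039608-0.170695i  product -0.000223+0.000128i
  m=-3: Y*=-0.014375-0.002509i  Y=+0.087990-0.390372i  product -0.002244+0.005391i
  m=-2: Y*=-0.061333+0.082580i  Y=+0.353577-0.445014i  product +0.015063+0.056492i
  m=-1: Y*=+0.207418+0.412419i  Y=+0.259052-0.125040i  product +0.105301+0.080902i
  m=+0: Y*=+0.951315-0.000000i  Y=-0.391709+0.000000i  product -0.372639+0.000000i
  m=+1: Y*=-0.207418+0.412419i  Y=-0.259052-0.125040i  product +0.105301-0.080902i
  m=+2: Y*=-0.061333-0.082580i  Y=+0.353577+0.445014i  product +0.015063-0.056492i
  m=+3: Y*=+0.014375-0.002509i  Y=-0.087990-0.390372i  product -0.002244-0.005391i
  m=+4: Y*=-0.000425+0.001408i  Y=-0.039608+0.170695i  product -0.000223-0.000128i
  m=+5: Y*=-0.000080-0.000076i  Y=+0.033806-0.042002i  product -0.000006+0.000001i
  m=+6: Y*=+0.000006-0.000002i  Y=-0.010887+0.005171i  product -0.000000+0.000000i
  m=+7: Y*=-0.000000+0.000000i  Y=+0.001917+0.000012i  product -0.000000+0.000000i
  m=+8: Y*=-0.000000-0.000000i  Y=-0.000173-0.000085i  product +0.000000+0.000000i
Accumulated sum -0.136857-0.000000i; after 4π/(2l+1) scaling, -0.101165-0.000000i ⇒ P_8 = -0.101165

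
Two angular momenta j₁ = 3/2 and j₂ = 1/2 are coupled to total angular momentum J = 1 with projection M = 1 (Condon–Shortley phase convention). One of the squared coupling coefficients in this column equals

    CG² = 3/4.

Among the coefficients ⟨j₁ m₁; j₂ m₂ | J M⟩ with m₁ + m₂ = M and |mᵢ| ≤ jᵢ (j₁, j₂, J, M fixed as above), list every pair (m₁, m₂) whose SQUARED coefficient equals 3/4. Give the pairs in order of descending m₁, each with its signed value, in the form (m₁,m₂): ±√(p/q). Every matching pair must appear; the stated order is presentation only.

(3/2,-1/2): +√(3/4)

Admissible pairs with m₁+m₂ = M = 1: (1/2,1/2), (3/2,-1/2)
  (m₁,m₂)=(3/2,-1/2): CG² = 3/4, CG = +√(3/4)   ← matches the target
  (m₁,m₂)=(1/2,1/2): CG² = 1/4, CG = −√(1/4)
Pairs with CG² = 3/4: (3/2,-1/2): +√(3/4)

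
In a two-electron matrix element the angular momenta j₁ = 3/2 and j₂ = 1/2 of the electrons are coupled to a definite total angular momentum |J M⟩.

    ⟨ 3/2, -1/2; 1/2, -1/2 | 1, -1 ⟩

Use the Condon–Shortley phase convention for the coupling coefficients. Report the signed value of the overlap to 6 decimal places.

+0.500000  (= +√(1/4))

j₁+j₂−J=1  J+j₁−j₂=2  J−j₁+j₂=0  j₁+j₂+J+1=4
(j₁±m₁, j₂±m₂, J±M) = (1,2,0,1,0,2)
P² = 1
sum k=0..0:
  [0] +1/2 = 1/2
S = 1/2
C² = P²·S² = 1/4 ; C = +0.500000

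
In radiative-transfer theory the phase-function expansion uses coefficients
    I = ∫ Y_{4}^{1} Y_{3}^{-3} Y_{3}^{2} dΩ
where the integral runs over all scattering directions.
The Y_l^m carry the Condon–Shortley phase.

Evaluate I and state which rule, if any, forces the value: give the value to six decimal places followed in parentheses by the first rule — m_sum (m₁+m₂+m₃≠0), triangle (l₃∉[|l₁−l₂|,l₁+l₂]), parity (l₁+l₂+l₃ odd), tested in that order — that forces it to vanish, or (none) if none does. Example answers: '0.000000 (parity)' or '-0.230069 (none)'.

0.140463 (none)

Rules hold: Σm=0, L=10 even, 1≤3≤7.
N = 9·7·7 = 441
Δ = 4!·4!·2!/11! = 1/34650
Racah Σ t=1..3: t=1:−1/72 t=2:+1/16 t=3:−1/72 = 5/144
⇒ 3j(4 3 3; 0 0 0)² = 2/77, sgn -1
Racah Σ t=0..0: t=0:+1/288 = 1/288
⇒ 3j(4 3 3; 1 -3 2)² = 5/231, sgn -1
4πI² = N·(3j₀)²·(3jₘ)² = 30/121
I = +1·√(0.247934/4π) = 0.14046335
No selection rule forces the value: the integral is nonzero (none).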